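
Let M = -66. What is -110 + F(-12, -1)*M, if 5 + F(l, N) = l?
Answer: 1012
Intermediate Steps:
F(l, N) = -5 + l
-110 + F(-12, -1)*M = -110 + (-5 - 12)*(-66) = -110 - 17*(-66) = -110 + 1122 = 1012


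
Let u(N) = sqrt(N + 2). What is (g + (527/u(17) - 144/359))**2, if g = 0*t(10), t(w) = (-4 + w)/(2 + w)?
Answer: 35794385233/2448739 - 151776*sqrt(19)/6821 ≈ 14520.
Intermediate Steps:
u(N) = sqrt(2 + N)
t(w) = (-4 + w)/(2 + w)
g = 0 (g = 0*((-4 + 10)/(2 + 10)) = 0*(6/12) = 0*((1/12)*6) = 0*(1/2) = 0)
(g + (527/u(17) - 144/359))**2 = (0 + (527/(sqrt(2 + 17)) - 144/359))**2 = (0 + (527/(sqrt(19)) - 144*1/359))**2 = (0 + (527*(sqrt(19)/19) - 144/359))**2 = (0 + (527*sqrt(19)/19 - 144/359))**2 = (0 + (-144/359 + 527*sqrt(19)/19))**2 = (-144/359 + 527*sqrt(19)/19)**2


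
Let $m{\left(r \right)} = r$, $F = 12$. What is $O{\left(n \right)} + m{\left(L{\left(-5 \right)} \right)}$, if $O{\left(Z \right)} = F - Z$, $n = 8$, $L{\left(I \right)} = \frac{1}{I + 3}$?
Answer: $\frac{7}{2} \approx 3.5$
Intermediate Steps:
$L{\left(I \right)} = \frac{1}{3 + I}$
$O{\left(Z \right)} = 12 - Z$
$O{\left(n \right)} + m{\left(L{\left(-5 \right)} \right)} = \left(12 - 8\right) + \frac{1}{3 - 5} = \left(12 - 8\right) + \frac{1}{-2} = 4 - \frac{1}{2} = \frac{7}{2}$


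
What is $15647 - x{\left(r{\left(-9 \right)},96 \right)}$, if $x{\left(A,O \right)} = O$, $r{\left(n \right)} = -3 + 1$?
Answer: $15551$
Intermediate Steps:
$r{\left(n \right)} = -2$
$15647 - x{\left(r{\left(-9 \right)},96 \right)} = 15647 - 96 = 15551$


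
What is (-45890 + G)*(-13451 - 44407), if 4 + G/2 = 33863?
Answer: -1262924424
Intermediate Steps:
G = 67718 (G = -8 + 2*33863 = -8 + 67726 = 67718)
(-45890 + G)*(-13451 - 44407) = (-45890 + 67718)*(-13451 - 44407) = 21828*(-57858) = -1262924424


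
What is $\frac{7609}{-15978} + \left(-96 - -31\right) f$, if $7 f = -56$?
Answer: $\frac{8300951}{15978} \approx 519.52$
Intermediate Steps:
$f = -8$ ($f = \frac{1}{7} \left(-56\right) = -8$)
$\frac{7609}{-15978} + \left(-96 - -31\right) f = \frac{7609}{-15978} + \left(-96 - -31\right) \left(-8\right) = 7609 \left(- \frac{1}{15978}\right) + \left(-96 + 31\right) \left(-8\right) = - \frac{7609}{15978} - -520 = - \frac{7609}{15978} + 520 = \frac{8300951}{15978}$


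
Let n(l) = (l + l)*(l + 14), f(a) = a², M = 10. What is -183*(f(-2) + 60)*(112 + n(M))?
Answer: -6933504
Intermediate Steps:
n(l) = 2*l*(14 + l) (n(l) = (2*l)*(14 + l) = 2*l*(14 + l))
-183*(f(-2) + 60)*(112 + n(M)) = -183*((-2)² + 60)*(112 + 2*10*(14 + 10)) = -183*(4 + 60)*(112 + 2*10*24) = -11712*(112 + 480) = -11712*592 = -183*37888 = -6933504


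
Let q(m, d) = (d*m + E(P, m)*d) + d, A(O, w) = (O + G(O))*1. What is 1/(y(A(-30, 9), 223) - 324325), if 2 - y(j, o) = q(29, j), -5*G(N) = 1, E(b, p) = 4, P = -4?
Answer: -5/1616481 ≈ -3.0931e-6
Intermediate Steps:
G(N) = -⅕ (G(N) = -⅕*1 = -⅕)
A(O, w) = -⅕ + O (A(O, w) = (O - ⅕)*1 = (-⅕ + O)*1 = -⅕ + O)
q(m, d) = 5*d + d*m (q(m, d) = (d*m + 4*d) + d = (4*d + d*m) + d = 5*d + d*m)
y(j, o) = 2 - 34*j (y(j, o) = 2 - j*(5 + 29) = 2 - j*34 = 2 - 34*j)
1/(y(A(-30, 9), 223) - 324325) = 1/((2 - 34*(-⅕ - 30)) - 324325) = 1/((2 - 34*(-151/5)) - 324325) = 1/((2 + 5134/5) - 324325) = 1/(5144/5 - 324325) = 1/(-1616481/5) = -5/1616481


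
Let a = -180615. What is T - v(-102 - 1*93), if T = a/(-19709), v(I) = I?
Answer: 4023870/19709 ≈ 204.16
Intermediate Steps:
T = 180615/19709 (T = -180615/(-19709) = -180615*(-1/19709) = 180615/19709 ≈ 9.1641)
T - v(-102 - 1*93) = 180615/19709 - (-102 - 1*93) = 180615/19709 - (-102 - 93) = 180615/19709 - 1*(-195) = 180615/19709 + 195 = 4023870/19709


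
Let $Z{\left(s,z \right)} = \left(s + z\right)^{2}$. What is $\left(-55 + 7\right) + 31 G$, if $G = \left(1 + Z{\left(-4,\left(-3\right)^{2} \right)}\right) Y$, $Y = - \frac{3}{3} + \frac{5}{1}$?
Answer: $3176$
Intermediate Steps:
$Y = 4$ ($Y = \left(-3\right) \frac{1}{3} + 5 \cdot 1 = -1 + 5 = 4$)
$G = 104$ ($G = \left(1 + \left(-4 + \left(-3\right)^{2}\right)^{2}\right) 4 = \left(1 + \left(-4 + 9\right)^{2}\right) 4 = \left(1 + 5^{2}\right) 4 = \left(1 + 25\right) 4 = 26 \cdot 4 = 104$)
$\left(-55 + 7\right) + 31 G = \left(-55 + 7\right) + 31 \cdot 104 = -48 + 3224 = 3176$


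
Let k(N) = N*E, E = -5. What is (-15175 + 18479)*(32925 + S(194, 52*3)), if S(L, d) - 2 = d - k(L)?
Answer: 112511112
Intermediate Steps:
k(N) = -5*N (k(N) = N*(-5) = -5*N)
S(L, d) = 2 + d + 5*L (S(L, d) = 2 + (d - (-5)*L) = 2 + (d + 5*L) = 2 + d + 5*L)
(-15175 + 18479)*(32925 + S(194, 52*3)) = (-15175 + 18479)*(32925 + (2 + 52*3 + 5*194)) = 3304*(32925 + (2 + 156 + 970)) = 3304*(32925 + 1128) = 3304*34053 = 112511112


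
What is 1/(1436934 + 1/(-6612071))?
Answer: 6612071/9501109630313 ≈ 6.9593e-7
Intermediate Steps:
1/(1436934 + 1/(-6612071)) = 1/(1436934 - 1/6612071) = 1/(9501109630313/6612071) = 6612071/9501109630313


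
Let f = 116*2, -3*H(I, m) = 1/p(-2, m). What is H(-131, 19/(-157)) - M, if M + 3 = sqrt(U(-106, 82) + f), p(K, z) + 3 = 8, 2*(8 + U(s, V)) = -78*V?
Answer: 44/15 - I*sqrt(2974) ≈ 2.9333 - 54.534*I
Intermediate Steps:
U(s, V) = -8 - 39*V (U(s, V) = -8 + (-78*V)/2 = -8 - 39*V)
p(K, z) = 5 (p(K, z) = -3 + 8 = 5)
H(I, m) = -1/15 (H(I, m) = -1/3/5 = -1/3*1/5 = -1/15)
f = 232
M = -3 + I*sqrt(2974) (M = -3 + sqrt((-8 - 39*82) + 232) = -3 + sqrt((-8 - 3198) + 232) = -3 + sqrt(-3206 + 232) = -3 + sqrt(-2974) = -3 + I*sqrt(2974) ≈ -3.0 + 54.534*I)
H(-131, 19/(-157)) - M = -1/15 - (-3 + I*sqrt(2974)) = -1/15 + (3 - I*sqrt(2974)) = 44/15 - I*sqrt(2974)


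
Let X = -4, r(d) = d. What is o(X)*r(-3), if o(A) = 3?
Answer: -9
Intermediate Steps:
o(X)*r(-3) = 3*(-3) = -9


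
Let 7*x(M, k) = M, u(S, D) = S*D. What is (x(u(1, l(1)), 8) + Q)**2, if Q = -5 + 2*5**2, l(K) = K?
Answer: 99856/49 ≈ 2037.9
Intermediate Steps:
u(S, D) = D*S
x(M, k) = M/7
Q = 45 (Q = -5 + 2*25 = -5 + 50 = 45)
(x(u(1, l(1)), 8) + Q)**2 = ((1*1)/7 + 45)**2 = ((1/7)*1 + 45)**2 = (1/7 + 45)**2 = (316/7)**2 = 99856/49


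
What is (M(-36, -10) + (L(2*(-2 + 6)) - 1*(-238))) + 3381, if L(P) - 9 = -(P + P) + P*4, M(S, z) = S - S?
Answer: 3644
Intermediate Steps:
M(S, z) = 0
L(P) = 9 + 2*P (L(P) = 9 + (-(P + P) + P*4) = 9 + (-2*P + 4*P) = 9 + 2*P)
(M(-36, -10) + (L(2*(-2 + 6)) - 1*(-238))) + 3381 = (0 + ((9 + 2*(2*(-2 + 6))) - 1*(-238))) + 3381 = (0 + ((9 + 2*(2*4)) + 238)) + 3381 = (0 + ((9 + 2*8) + 238)) + 3381 = (0 + ((9 + 16) + 238)) + 3381 = (0 + (25 + 238)) + 3381 = (0 + 263) + 3381 = 263 + 3381 = 3644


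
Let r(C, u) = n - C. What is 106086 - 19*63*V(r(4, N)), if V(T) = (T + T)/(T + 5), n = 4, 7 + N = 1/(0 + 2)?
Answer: 106086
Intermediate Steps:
N = -13/2 (N = -7 + 1/(0 + 2) = -7 + 1/2 = -7 + ½ = -13/2 ≈ -6.5000)
r(C, u) = 4 - C
V(T) = 2*T/(5 + T) (V(T) = (2*T)/(5 + T) = 2*T/(5 + T))
106086 - 19*63*V(r(4, N)) = 106086 - 19*63*2*(4 - 1*4)/(5 + (4 - 1*4)) = 106086 - 1197*2*(4 - 4)/(5 + (4 - 4)) = 106086 - 1197*2*0/(5 + 0) = 106086 - 1197*2*0/5 = 106086 - 1197*2*0*(⅕) = 106086 - 1197*0 = 106086 - 1*0 = 106086 + 0 = 106086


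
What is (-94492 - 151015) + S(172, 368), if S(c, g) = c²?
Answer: -215923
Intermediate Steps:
(-94492 - 151015) + S(172, 368) = (-94492 - 151015) + 172² = -245507 + 29584 = -215923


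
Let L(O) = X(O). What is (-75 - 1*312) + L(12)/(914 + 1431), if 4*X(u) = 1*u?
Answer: -907512/2345 ≈ -387.00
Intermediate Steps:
X(u) = u/4 (X(u) = (1*u)/4 = u/4)
L(O) = O/4
(-75 - 1*312) + L(12)/(914 + 1431) = (-75 - 1*312) + ((¼)*12)/(914 + 1431) = (-75 - 312) + 3/2345 = -387 + 3*(1/2345) = -387 + 3/2345 = -907512/2345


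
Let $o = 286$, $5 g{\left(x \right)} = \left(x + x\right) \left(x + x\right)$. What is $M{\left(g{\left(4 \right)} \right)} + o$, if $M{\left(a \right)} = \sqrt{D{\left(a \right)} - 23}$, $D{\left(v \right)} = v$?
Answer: $286 + \frac{i \sqrt{255}}{5} \approx 286.0 + 3.1937 i$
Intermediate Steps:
$g{\left(x \right)} = \frac{4 x^{2}}{5}$ ($g{\left(x \right)} = \frac{\left(x + x\right) \left(x + x\right)}{5} = \frac{2 x 2 x}{5} = \frac{4 x^{2}}{5}$)
$M{\left(a \right)} = \sqrt{-23 + a}$ ($M{\left(a \right)} = \sqrt{a - 23} = \sqrt{-23 + a}$)
$M{\left(g{\left(4 \right)} \right)} + o = \sqrt{-23 + \frac{4 \cdot 4^{2}}{5}} + 286 = \sqrt{-23 + \frac{4}{5} \cdot 16} + 286 = \sqrt{-23 + \frac{64}{5}} + 286 = \sqrt{- \frac{51}{5}} + 286 = \frac{i \sqrt{255}}{5} + 286 = 286 + \frac{i \sqrt{255}}{5}$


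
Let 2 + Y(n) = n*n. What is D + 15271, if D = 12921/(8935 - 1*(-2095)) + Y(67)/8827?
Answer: 212425106541/13908830 ≈ 15273.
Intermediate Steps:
Y(n) = -2 + n**2 (Y(n) = -2 + n*n = -2 + n**2)
D = 23363611/13908830 (D = 12921/(8935 - 1*(-2095)) + (-2 + 67**2)/8827 = 12921/(8935 + 2095) + (-2 + 4489)*(1/8827) = 12921/11030 + 4487*(1/8827) = 12921*(1/11030) + 641/1261 = 12921/11030 + 641/1261 = 23363611/13908830 ≈ 1.6798)
D + 15271 = 23363611/13908830 + 15271 = 212425106541/13908830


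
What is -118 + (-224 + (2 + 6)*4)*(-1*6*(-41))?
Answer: -47350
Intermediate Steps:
-118 + (-224 + (2 + 6)*4)*(-1*6*(-41)) = -118 + (-224 + 8*4)*(-6*(-41)) = -118 + (-224 + 32)*246 = -118 - 192*246 = -118 - 47232 = -47350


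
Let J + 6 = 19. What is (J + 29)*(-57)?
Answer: -2394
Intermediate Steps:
J = 13 (J = -6 + 19 = 13)
(J + 29)*(-57) = (13 + 29)*(-57) = 42*(-57) = -2394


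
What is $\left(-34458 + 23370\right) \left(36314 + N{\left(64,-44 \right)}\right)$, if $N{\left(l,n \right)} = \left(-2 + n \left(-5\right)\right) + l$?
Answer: $-405776448$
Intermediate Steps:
$N{\left(l,n \right)} = -2 + l - 5 n$ ($N{\left(l,n \right)} = \left(-2 - 5 n\right) + l = -2 + l - 5 n$)
$\left(-34458 + 23370\right) \left(36314 + N{\left(64,-44 \right)}\right) = \left(-34458 + 23370\right) \left(36314 - -282\right) = - 11088 \left(36314 + \left(-2 + 64 + 220\right)\right) = - 11088 \left(36314 + 282\right) = \left(-11088\right) 36596 = -405776448$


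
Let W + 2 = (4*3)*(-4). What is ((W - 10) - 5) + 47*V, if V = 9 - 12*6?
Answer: -3026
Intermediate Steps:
W = -50 (W = -2 + (4*3)*(-4) = -2 + 12*(-4) = -2 - 48 = -50)
V = -63 (V = 9 - 1*72 = 9 - 72 = -63)
((W - 10) - 5) + 47*V = ((-50 - 10) - 5) + 47*(-63) = (-60 - 5) - 2961 = -65 - 2961 = -3026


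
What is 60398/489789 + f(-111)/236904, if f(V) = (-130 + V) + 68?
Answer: 4741264765/38677657752 ≈ 0.12258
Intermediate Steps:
f(V) = -62 + V
60398/489789 + f(-111)/236904 = 60398/489789 + (-62 - 111)/236904 = 60398*(1/489789) - 173*1/236904 = 60398/489789 - 173/236904 = 4741264765/38677657752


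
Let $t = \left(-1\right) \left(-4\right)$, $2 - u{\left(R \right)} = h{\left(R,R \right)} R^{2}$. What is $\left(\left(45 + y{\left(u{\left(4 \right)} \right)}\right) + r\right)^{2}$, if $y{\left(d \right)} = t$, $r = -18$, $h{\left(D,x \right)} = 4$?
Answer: $961$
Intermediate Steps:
$u{\left(R \right)} = 2 - 4 R^{2}$
$t = 4$
$y{\left(d \right)} = 4$
$\left(\left(45 + y{\left(u{\left(4 \right)} \right)}\right) + r\right)^{2} = \left(\left(45 + 4\right) - 18\right)^{2} = \left(49 - 18\right)^{2} = 31^{2} = 961$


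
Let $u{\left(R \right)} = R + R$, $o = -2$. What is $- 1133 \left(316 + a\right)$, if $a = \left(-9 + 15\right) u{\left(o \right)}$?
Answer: $-330836$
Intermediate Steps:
$u{\left(R \right)} = 2 R$
$a = -24$ ($a = \left(-9 + 15\right) 2 \left(-2\right) = 6 \left(-4\right) = -24$)
$- 1133 \left(316 + a\right) = - 1133 \left(316 - 24\right) = \left(-1133\right) 292 = -330836$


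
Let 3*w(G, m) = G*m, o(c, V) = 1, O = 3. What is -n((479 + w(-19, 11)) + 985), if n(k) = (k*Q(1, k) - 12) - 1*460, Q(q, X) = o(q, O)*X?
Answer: -17493241/9 ≈ -1.9437e+6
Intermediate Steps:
w(G, m) = G*m/3 (w(G, m) = (G*m)/3 = G*m/3)
Q(q, X) = X (Q(q, X) = 1*X = X)
n(k) = -472 + k**2 (n(k) = (k*k - 12) - 1*460 = (k**2 - 12) - 460 = (-12 + k**2) - 460 = -472 + k**2)
-n((479 + w(-19, 11)) + 985) = -(-472 + ((479 + (1/3)*(-19)*11) + 985)**2) = -(-472 + ((479 - 209/3) + 985)**2) = -(-472 + (1228/3 + 985)**2) = -(-472 + (4183/3)**2) = -(-472 + 17497489/9) = -1*17493241/9 = -17493241/9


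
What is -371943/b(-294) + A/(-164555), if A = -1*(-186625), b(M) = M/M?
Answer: -12241053398/32911 ≈ -3.7194e+5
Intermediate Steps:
b(M) = 1
A = 186625
-371943/b(-294) + A/(-164555) = -371943/1 + 186625/(-164555) = -371943*1 + 186625*(-1/164555) = -371943 - 37325/32911 = -12241053398/32911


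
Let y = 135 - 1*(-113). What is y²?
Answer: 61504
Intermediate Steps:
y = 248 (y = 135 + 113 = 248)
y² = 248² = 61504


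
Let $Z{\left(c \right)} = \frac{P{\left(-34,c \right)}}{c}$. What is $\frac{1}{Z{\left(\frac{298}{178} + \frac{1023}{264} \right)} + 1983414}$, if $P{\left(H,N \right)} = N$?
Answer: $\frac{1}{1983415} \approx 5.0418 \cdot 10^{-7}$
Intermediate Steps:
$Z{\left(c \right)} = 1$ ($Z{\left(c \right)} = \frac{c}{c} = 1$)
$\frac{1}{Z{\left(\frac{298}{178} + \frac{1023}{264} \right)} + 1983414} = \frac{1}{1 + 1983414} = \frac{1}{1983415}$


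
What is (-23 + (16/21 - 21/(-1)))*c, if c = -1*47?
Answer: 1222/21 ≈ 58.190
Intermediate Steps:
c = -47
(-23 + (16/21 - 21/(-1)))*c = (-23 + (16/21 - 21/(-1)))*(-47) = (-23 + (16*(1/21) - 21*(-1)))*(-47) = (-23 + (16/21 + 21))*(-47) = (-23 + 457/21)*(-47) = -26/21*(-47) = 1222/21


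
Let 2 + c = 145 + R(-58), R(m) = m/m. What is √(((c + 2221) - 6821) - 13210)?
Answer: 11*I*√146 ≈ 132.91*I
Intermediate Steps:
R(m) = 1
c = 144 (c = -2 + (145 + 1) = -2 + 146 = 144)
√(((c + 2221) - 6821) - 13210) = √(((144 + 2221) - 6821) - 13210) = √((2365 - 6821) - 13210) = √(-4456 - 13210) = √(-17666) = 11*I*√146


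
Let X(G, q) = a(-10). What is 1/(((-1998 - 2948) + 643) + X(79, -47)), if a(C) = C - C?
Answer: -1/4303 ≈ -0.00023240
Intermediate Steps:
a(C) = 0
X(G, q) = 0
1/(((-1998 - 2948) + 643) + X(79, -47)) = 1/(((-1998 - 2948) + 643) + 0) = 1/((-4946 + 643) + 0) = 1/(-4303 + 0) = 1/(-4303) = -1/4303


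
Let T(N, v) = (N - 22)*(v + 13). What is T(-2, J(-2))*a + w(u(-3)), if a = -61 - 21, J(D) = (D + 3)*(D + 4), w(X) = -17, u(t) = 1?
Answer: 29503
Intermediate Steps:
J(D) = (3 + D)*(4 + D)
a = -82
T(N, v) = (-22 + N)*(13 + v)
T(-2, J(-2))*a + w(u(-3)) = (-286 - 22*(12 + (-2)² + 7*(-2)) + 13*(-2) - 2*(12 + (-2)² + 7*(-2)))*(-82) - 17 = (-286 - 22*(12 + 4 - 14) - 26 - 2*(12 + 4 - 14))*(-82) - 17 = (-286 - 22*2 - 26 - 2*2)*(-82) - 17 = (-286 - 44 - 26 - 4)*(-82) - 17 = -360*(-82) - 17 = 29520 - 17 = 29503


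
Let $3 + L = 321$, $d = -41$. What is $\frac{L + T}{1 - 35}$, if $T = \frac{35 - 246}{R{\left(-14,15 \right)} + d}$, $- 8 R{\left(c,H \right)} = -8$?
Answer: $- \frac{12931}{1360} \approx -9.5081$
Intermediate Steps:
$L = 318$ ($L = -3 + 321 = 318$)
$R{\left(c,H \right)} = 1$ ($R{\left(c,H \right)} = \left(- \frac{1}{8}\right) \left(-8\right) = 1$)
$T = \frac{211}{40}$ ($T = \frac{35 - 246}{1 - 41} = - \frac{211}{-40} = \left(-211\right) \left(- \frac{1}{40}\right) = \frac{211}{40} \approx 5.275$)
$\frac{L + T}{1 - 35} = \frac{318 + \frac{211}{40}}{1 - 35} = \frac{12931}{40 \left(1 - 35\right)} = \frac{12931}{40 \left(-34\right)} = \frac{12931}{40} \left(- \frac{1}{34}\right) = - \frac{12931}{1360}$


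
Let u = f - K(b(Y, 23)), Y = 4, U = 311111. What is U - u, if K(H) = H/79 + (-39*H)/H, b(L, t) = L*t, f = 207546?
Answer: 8178646/79 ≈ 1.0353e+5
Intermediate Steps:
K(H) = -39 + H/79 (K(H) = H*(1/79) - 39 = H/79 - 39 = -39 + H/79)
u = 16399123/79 (u = 207546 - (-39 + (4*23)/79) = 207546 - (-39 + (1/79)*92) = 207546 - (-39 + 92/79) = 207546 - 1*(-2989/79) = 207546 + 2989/79 = 16399123/79 ≈ 2.0758e+5)
U - u = 311111 - 1*16399123/79 = 311111 - 16399123/79 = 8178646/79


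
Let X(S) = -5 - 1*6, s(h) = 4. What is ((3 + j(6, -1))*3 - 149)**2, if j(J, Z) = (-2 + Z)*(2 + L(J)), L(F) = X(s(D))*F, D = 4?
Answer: 190096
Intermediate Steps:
X(S) = -11 (X(S) = -5 - 6 = -11)
L(F) = -11*F
j(J, Z) = (-2 + Z)*(2 - 11*J)
((3 + j(6, -1))*3 - 149)**2 = ((3 + (-4 + 2*(-1) + 22*6 - 11*6*(-1)))*3 - 149)**2 = ((3 + (-4 - 2 + 132 + 66))*3 - 149)**2 = ((3 + 192)*3 - 149)**2 = (195*3 - 149)**2 = (585 - 149)**2 = 436**2 = 190096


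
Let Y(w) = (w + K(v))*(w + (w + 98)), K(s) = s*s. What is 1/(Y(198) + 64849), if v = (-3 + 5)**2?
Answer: 1/170565 ≈ 5.8629e-6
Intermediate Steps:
v = 4 (v = 2**2 = 4)
K(s) = s**2
Y(w) = (16 + w)*(98 + 2*w) (Y(w) = (w + 4**2)*(w + (w + 98)) = (w + 16)*(w + (98 + w)) = (16 + w)*(98 + 2*w))
1/(Y(198) + 64849) = 1/((1568 + 2*198**2 + 130*198) + 64849) = 1/((1568 + 2*39204 + 25740) + 64849) = 1/((1568 + 78408 + 25740) + 64849) = 1/(105716 + 64849) = 1/170565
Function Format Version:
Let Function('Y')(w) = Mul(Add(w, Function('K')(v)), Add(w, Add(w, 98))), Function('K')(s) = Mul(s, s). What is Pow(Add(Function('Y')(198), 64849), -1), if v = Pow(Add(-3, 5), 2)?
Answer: Rational(1, 170565) ≈ 5.8629e-6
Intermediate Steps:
v = 4 (v = Pow(2, 2) = 4)
Function('K')(s) = Pow(s, 2)
Function('Y')(w) = Mul(Add(16, w), Add(98, Mul(2, w))) (Function('Y')(w) = Mul(Add(w, Pow(4, 2)), Add(w, Add(w, 98))) = Mul(Add(w, 16), Add(w, Add(98, w))) = Mul(Add(16, w), Add(98, Mul(2, w))))
Pow(Add(Function('Y')(198), 64849), -1) = Pow(Add(Add(1568, Mul(2, Pow(198, 2)), Mul(130, 198)), 64849), -1) = Pow(Add(Add(1568, Mul(2, 39204), 25740), 64849), -1) = Pow(Add(Add(1568, 78408, 25740), 64849), -1) = Pow(Add(105716, 64849), -1) = Pow(170565, -1) = Rational(1, 170565)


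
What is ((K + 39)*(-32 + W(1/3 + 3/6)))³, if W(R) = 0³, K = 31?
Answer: -11239424000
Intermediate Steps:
W(R) = 0
((K + 39)*(-32 + W(1/3 + 3/6)))³ = ((31 + 39)*(-32 + 0))³ = (70*(-32))³ = (-2240)³ = -11239424000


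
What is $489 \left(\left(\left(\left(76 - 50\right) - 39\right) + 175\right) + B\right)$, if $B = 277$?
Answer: $214671$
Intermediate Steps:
$489 \left(\left(\left(\left(76 - 50\right) - 39\right) + 175\right) + B\right) = 489 \left(\left(\left(\left(76 - 50\right) - 39\right) + 175\right) + 277\right) = 489 \left(\left(\left(26 - 39\right) + 175\right) + 277\right) = 489 \left(\left(-13 + 175\right) + 277\right) = 489 \left(162 + 277\right) = 489 \cdot 439 = 214671$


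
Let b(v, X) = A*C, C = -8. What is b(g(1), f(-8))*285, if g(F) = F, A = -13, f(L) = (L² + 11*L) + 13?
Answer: 29640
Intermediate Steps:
f(L) = 13 + L² + 11*L
b(v, X) = 104 (b(v, X) = -13*(-8) = 104)
b(g(1), f(-8))*285 = 104*285 = 29640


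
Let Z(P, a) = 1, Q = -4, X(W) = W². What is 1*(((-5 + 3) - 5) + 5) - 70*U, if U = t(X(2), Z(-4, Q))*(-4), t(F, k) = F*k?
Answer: 1118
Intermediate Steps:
U = -16 (U = (2²*1)*(-4) = (4*1)*(-4) = 4*(-4) = -16)
1*(((-5 + 3) - 5) + 5) - 70*U = 1*(((-5 + 3) - 5) + 5) - 70*(-16) = 1*((-2 - 5) + 5) + 1120 = 1*(-7 + 5) + 1120 = 1*(-2) + 1120 = -2 + 1120 = 1118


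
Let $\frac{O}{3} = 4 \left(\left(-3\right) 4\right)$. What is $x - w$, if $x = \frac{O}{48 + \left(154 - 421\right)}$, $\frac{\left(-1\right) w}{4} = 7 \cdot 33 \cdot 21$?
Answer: $\frac{1416540}{73} \approx 19405.0$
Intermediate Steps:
$O = -144$ ($O = 3 \cdot 4 \left(\left(-3\right) 4\right) = 3 \cdot 4 \left(-12\right) = 3 \left(-48\right) = -144$)
$w = -19404$ ($w = - 4 \cdot 7 \cdot 33 \cdot 21 = - 4 \cdot 231 \cdot 21 = \left(-4\right) 4851 = -19404$)
$x = \frac{48}{73}$ ($x = - \frac{144}{48 + \left(154 - 421\right)} = - \frac{144}{48 - 267} = - \frac{144}{-219} = \left(-144\right) \left(- \frac{1}{219}\right) = \frac{48}{73} \approx 0.65753$)
$x - w = \frac{48}{73} - -19404 = \frac{48}{73} + 19404 = \frac{1416540}{73}$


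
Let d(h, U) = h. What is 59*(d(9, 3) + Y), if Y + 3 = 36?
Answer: 2478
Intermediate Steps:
Y = 33 (Y = -3 + 36 = 33)
59*(d(9, 3) + Y) = 59*(9 + 33) = 59*42 = 2478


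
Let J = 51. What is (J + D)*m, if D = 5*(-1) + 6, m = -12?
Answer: -624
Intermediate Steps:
D = 1 (D = -5 + 6 = 1)
(J + D)*m = (51 + 1)*(-12) = 52*(-12) = -624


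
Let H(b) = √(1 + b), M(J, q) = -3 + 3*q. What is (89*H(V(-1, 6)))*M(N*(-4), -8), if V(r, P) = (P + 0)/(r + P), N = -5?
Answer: -2403*√55/5 ≈ -3564.2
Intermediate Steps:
V(r, P) = P/(P + r)
(89*H(V(-1, 6)))*M(N*(-4), -8) = (89*√(1 + 6/(6 - 1)))*(-3 + 3*(-8)) = (89*√(1 + 6/5))*(-3 - 24) = (89*√(1 + 6*(⅕)))*(-27) = (89*√(1 + 6/5))*(-27) = (89*√(11/5))*(-27) = (89*(√55/5))*(-27) = (89*√55/5)*(-27) = -2403*√55/5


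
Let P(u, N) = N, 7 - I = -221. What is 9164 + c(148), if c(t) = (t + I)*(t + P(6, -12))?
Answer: 60300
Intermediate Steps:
I = 228 (I = 7 - 1*(-221) = 7 + 221 = 228)
c(t) = (-12 + t)*(228 + t) (c(t) = (t + 228)*(t - 12) = (228 + t)*(-12 + t) = (-12 + t)*(228 + t))
9164 + c(148) = 9164 + (-2736 + 148**2 + 216*148) = 9164 + (-2736 + 21904 + 31968) = 9164 + 51136 = 60300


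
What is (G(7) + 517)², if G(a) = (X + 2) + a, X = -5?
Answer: 271441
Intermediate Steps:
G(a) = -3 + a (G(a) = (-5 + 2) + a = -3 + a)
(G(7) + 517)² = ((-3 + 7) + 517)² = (4 + 517)² = 521² = 271441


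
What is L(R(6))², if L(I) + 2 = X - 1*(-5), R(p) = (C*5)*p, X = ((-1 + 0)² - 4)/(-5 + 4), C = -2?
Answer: 36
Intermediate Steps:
X = 3 (X = ((-1)² - 4)/(-1) = (1 - 4)*(-1) = -3*(-1) = 3)
R(p) = -10*p (R(p) = (-2*5)*p = -10*p)
L(I) = 6 (L(I) = -2 + (3 - 1*(-5)) = -2 + (3 + 5) = -2 + 8 = 6)
L(R(6))² = 6² = 36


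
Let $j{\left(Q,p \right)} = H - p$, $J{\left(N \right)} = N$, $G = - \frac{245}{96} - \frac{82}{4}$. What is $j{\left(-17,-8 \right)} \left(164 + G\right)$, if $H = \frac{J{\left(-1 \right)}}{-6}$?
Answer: $\frac{663019}{576} \approx 1151.1$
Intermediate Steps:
$G = - \frac{2213}{96}$ ($G = \left(-245\right) \frac{1}{96} - \frac{41}{2} = - \frac{245}{96} - \frac{41}{2} = - \frac{2213}{96} \approx -23.052$)
$H = \frac{1}{6}$ ($H = - \frac{1}{-6} = \left(-1\right) \left(- \frac{1}{6}\right) = \frac{1}{6} \approx 0.16667$)
$j{\left(Q,p \right)} = \frac{1}{6} - p$
$j{\left(-17,-8 \right)} \left(164 + G\right) = \left(\frac{1}{6} - -8\right) \left(164 - \frac{2213}{96}\right) = \left(\frac{1}{6} + 8\right) \frac{13531}{96} = \frac{49}{6} \cdot \frac{13531}{96} = \frac{663019}{576}$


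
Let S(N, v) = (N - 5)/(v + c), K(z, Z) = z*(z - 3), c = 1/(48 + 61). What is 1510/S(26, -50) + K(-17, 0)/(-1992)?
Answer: -1365911195/379974 ≈ -3594.8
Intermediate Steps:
c = 1/109 ≈ 0.0091743
K(z, Z) = z*(-3 + z)
S(N, v) = (-5 + N)/(1/109 + v) (S(N, v) = (N - 5)/(v + 1/109) = (-5 + N)/(1/109 + v))
1510/S(26, -50) + K(-17, 0)/(-1992) = 1510/((109*(-5 + 26)/(1 + 109*(-50)))) - 17*(-3 - 17)/(-1992) = 1510/((109*21/(1 - 5450))) - 17*(-20)*(-1/1992) = 1510/((109*21/(-5449))) + 340*(-1/1992) = 1510/((109*(-1/5449)*21)) - 85/498 = 1510/(-2289/5449) - 85/498 = 1510*(-5449/2289) - 85/498 = -8227990/2289 - 85/498 = -1365911195/379974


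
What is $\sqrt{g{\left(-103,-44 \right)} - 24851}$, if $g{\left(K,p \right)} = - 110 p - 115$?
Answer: $i \sqrt{20126} \approx 141.87 i$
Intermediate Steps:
$g{\left(K,p \right)} = -115 - 110 p$
$\sqrt{g{\left(-103,-44 \right)} - 24851} = \sqrt{\left(-115 - -4840\right) - 24851} = \sqrt{\left(-115 + 4840\right) - 24851} = \sqrt{4725 - 24851} = \sqrt{-20126} = i \sqrt{20126}$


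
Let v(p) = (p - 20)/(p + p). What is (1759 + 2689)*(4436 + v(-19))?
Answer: 374981968/19 ≈ 1.9736e+7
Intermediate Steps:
v(p) = (-20 + p)/(2*p) (v(p) = (-20 + p)/((2*p)) = (-20 + p)*(1/(2*p)) = (-20 + p)/(2*p))
(1759 + 2689)*(4436 + v(-19)) = (1759 + 2689)*(4436 + (½)*(-20 - 19)/(-19)) = 4448*(4436 + (½)*(-1/19)*(-39)) = 4448*(4436 + 39/38) = 4448*(168607/38) = 374981968/19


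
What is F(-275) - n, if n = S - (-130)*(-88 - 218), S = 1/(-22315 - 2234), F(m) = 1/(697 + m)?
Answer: 412108015811/10359678 ≈ 39780.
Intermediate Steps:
S = -1/24549 (S = 1/(-24549) = -1/24549 ≈ -4.0735e-5)
n = -976559221/24549 (n = -1/24549 - (-130)*(-88 - 218) = -1/24549 - (-130)*(-306) = -1/24549 - 1*39780 = -1/24549 - 39780 = -976559221/24549 ≈ -39780.)
F(-275) - n = 1/(697 - 275) - 1*(-976559221/24549) = 1/422 + 976559221/24549 = 412108015811/10359678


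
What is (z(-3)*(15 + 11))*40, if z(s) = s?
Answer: -3120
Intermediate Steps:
(z(-3)*(15 + 11))*40 = -3*(15 + 11)*40 = -3*26*40 = -78*40 = -3120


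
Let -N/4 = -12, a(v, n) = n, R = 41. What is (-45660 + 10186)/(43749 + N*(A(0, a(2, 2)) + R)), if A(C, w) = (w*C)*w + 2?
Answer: -35474/45813 ≈ -0.77432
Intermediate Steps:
N = 48 (N = -4*(-12) = 48)
A(C, w) = 2 + C*w**2 (A(C, w) = (C*w)*w + 2 = C*w**2 + 2 = 2 + C*w**2)
(-45660 + 10186)/(43749 + N*(A(0, a(2, 2)) + R)) = (-45660 + 10186)/(43749 + 48*((2 + 0*2**2) + 41)) = -35474/(43749 + 48*((2 + 0*4) + 41)) = -35474/(43749 + 48*((2 + 0) + 41)) = -35474/(43749 + 48*(2 + 41)) = -35474/(43749 + 48*43) = -35474/(43749 + 2064) = -35474/45813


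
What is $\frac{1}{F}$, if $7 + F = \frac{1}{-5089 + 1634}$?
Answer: $- \frac{3455}{24186} \approx -0.14285$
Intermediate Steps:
$F = - \frac{24186}{3455}$ ($F = -7 + \frac{1}{-5089 + 1634} = -7 + \frac{1}{-3455} = -7 - \frac{1}{3455} = - \frac{24186}{3455} \approx -7.0003$)
$\frac{1}{F} = \frac{1}{- \frac{24186}{3455}} = - \frac{3455}{24186}$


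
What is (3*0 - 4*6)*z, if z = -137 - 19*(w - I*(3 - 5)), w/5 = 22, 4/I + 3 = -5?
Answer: 52992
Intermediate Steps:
I = -½ (I = 4/(-3 - 5) = 4/(-8) = 4*(-⅛) = -½ ≈ -0.50000)
w = 110 (w = 5*22 = 110)
z = -2208 (z = -137 - 19*(110 - (-1)*(3 - 5)/2) = -137 - 19*(110 - (-1)*(-2)/2) = -137 - 19*(110 - 1*1) = -137 - 19*(110 - 1) = -137 - 19*109 = -137 - 2071 = -2208)
(3*0 - 4*6)*z = (3*0 - 4*6)*(-2208) = (0 - 24)*(-2208) = -24*(-2208) = 52992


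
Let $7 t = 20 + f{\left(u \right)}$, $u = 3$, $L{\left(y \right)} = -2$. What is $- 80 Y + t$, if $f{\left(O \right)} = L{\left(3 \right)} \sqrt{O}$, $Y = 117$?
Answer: $- \frac{65500}{7} - \frac{2 \sqrt{3}}{7} \approx -9357.6$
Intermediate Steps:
$f{\left(O \right)} = - 2 \sqrt{O}$
$t = \frac{20}{7} - \frac{2 \sqrt{3}}{7}$ ($t = \frac{20 - 2 \sqrt{3}}{7} = \frac{20}{7} - \frac{2 \sqrt{3}}{7} \approx 2.3623$)
$- 80 Y + t = \left(-80\right) 117 + \left(\frac{20}{7} - \frac{2 \sqrt{3}}{7}\right) = -9360 + \left(\frac{20}{7} - \frac{2 \sqrt{3}}{7}\right) = - \frac{65500}{7} - \frac{2 \sqrt{3}}{7}$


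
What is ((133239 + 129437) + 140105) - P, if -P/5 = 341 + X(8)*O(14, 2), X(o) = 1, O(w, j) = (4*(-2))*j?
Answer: 404406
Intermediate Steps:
O(w, j) = -8*j
P = -1625 (P = -5*(341 + 1*(-8*2)) = -5*(341 + 1*(-16)) = -5*(341 - 16) = -5*325 = -1625)
((133239 + 129437) + 140105) - P = ((133239 + 129437) + 140105) - 1*(-1625) = (262676 + 140105) + 1625 = 402781 + 1625 = 404406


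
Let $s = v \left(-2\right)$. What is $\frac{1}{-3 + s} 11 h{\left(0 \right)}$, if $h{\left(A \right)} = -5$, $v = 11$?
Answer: $\frac{11}{5} \approx 2.2$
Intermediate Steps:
$s = -22$ ($s = 11 \left(-2\right) = -22$)
$\frac{1}{-3 + s} 11 h{\left(0 \right)} = \frac{1}{-3 - 22} \cdot 11 \left(-5\right) = \frac{1}{-25} \cdot 11 \left(-5\right) = \left(- \frac{1}{25}\right) 11 \left(-5\right) = \left(- \frac{11}{25}\right) \left(-5\right) = \frac{11}{5}$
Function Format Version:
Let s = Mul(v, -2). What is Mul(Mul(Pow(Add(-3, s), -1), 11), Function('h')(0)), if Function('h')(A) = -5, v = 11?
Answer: Rational(11, 5) ≈ 2.2000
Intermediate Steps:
s = -22 (s = Mul(11, -2) = -22)
Mul(Mul(Pow(Add(-3, s), -1), 11), Function('h')(0)) = Mul(Mul(Pow(Add(-3, -22), -1), 11), -5) = Mul(Mul(Pow(-25, -1), 11), -5) = Mul(Mul(Rational(-1, 25), 11), -5) = Mul(Rational(-11, 25), -5) = Rational(11, 5)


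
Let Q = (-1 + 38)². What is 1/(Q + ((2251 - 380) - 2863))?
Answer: 1/377 ≈ 0.0026525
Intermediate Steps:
Q = 1369 (Q = 37² = 1369)
1/(Q + ((2251 - 380) - 2863)) = 1/(1369 + ((2251 - 380) - 2863)) = 1/(1369 + (1871 - 2863)) = 1/(1369 - 992) = 1/377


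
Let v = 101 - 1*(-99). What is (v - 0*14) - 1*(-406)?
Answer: 606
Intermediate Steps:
v = 200 (v = 101 + 99 = 200)
(v - 0*14) - 1*(-406) = (200 - 0*14) - 1*(-406) = (200 - 1*0) + 406 = (200 + 0) + 406 = 200 + 406 = 606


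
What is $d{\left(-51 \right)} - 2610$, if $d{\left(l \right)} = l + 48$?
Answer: $-2613$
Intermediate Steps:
$d{\left(l \right)} = 48 + l$
$d{\left(-51 \right)} - 2610 = \left(48 - 51\right) - 2610 = -3 - 2610 = -2613$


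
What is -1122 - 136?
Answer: -1258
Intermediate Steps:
-1122 - 136 = -1258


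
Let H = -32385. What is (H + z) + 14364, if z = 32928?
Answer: 14907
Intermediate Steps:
(H + z) + 14364 = (-32385 + 32928) + 14364 = 543 + 14364 = 14907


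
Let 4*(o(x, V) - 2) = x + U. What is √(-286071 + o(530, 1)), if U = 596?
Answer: 5*I*√45726/2 ≈ 534.59*I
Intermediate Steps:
o(x, V) = 151 + x/4 (o(x, V) = 2 + (x + 596)/4 = 2 + (596 + x)/4 = 2 + (149 + x/4) = 151 + x/4)
√(-286071 + o(530, 1)) = √(-286071 + (151 + (¼)*530)) = √(-286071 + (151 + 265/2)) = √(-286071 + 567/2) = √(-571575/2) = 5*I*√45726/2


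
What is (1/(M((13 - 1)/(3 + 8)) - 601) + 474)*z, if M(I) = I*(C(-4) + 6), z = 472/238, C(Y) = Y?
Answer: 736845572/783853 ≈ 940.03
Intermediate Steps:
z = 236/119 (z = 472*(1/238) = 236/119 ≈ 1.9832)
M(I) = 2*I (M(I) = I*(-4 + 6) = I*2 = 2*I)
(1/(M((13 - 1)/(3 + 8)) - 601) + 474)*z = (1/(2*((13 - 1)/(3 + 8)) - 601) + 474)*(236/119) = (1/(2*(12/11) - 601) + 474)*(236/119) = (1/(24/11 - 601) + 474)*(236/119) = (1/(-6587/11) + 474)*(236/119) = (-11/6587 + 474)*(236/119) = (3122227/6587)*(236/119) = 736845572/783853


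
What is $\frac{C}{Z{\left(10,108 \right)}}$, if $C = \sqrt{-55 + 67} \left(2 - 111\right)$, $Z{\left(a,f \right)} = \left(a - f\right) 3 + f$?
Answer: $\frac{109 \sqrt{3}}{93} \approx 2.03$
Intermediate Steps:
$Z{\left(a,f \right)} = - 2 f + 3 a$ ($Z{\left(a,f \right)} = \left(- 3 f + 3 a\right) + f = - 2 f + 3 a$)
$C = - 218 \sqrt{3}$ ($C = \sqrt{12} \left(-109\right) = 2 \sqrt{3} \left(-109\right) = - 218 \sqrt{3} \approx -377.59$)
$\frac{C}{Z{\left(10,108 \right)}} = \frac{\left(-218\right) \sqrt{3}}{\left(-2\right) 108 + 3 \cdot 10} = \frac{\left(-218\right) \sqrt{3}}{-216 + 30} = \frac{\left(-218\right) \sqrt{3}}{-186} = - 218 \sqrt{3} \left(- \frac{1}{186}\right) = \frac{109 \sqrt{3}}{93}$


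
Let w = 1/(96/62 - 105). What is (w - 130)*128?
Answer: -53368448/3207 ≈ -16641.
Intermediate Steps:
w = -31/3207 (w = 1/(96*(1/62) - 105) = 1/(48/31 - 105) = 1/(-3207/31) = -31/3207 ≈ -0.0096664)
(w - 130)*128 = (-31/3207 - 130)*128 = -416941/3207*128 = -53368448/3207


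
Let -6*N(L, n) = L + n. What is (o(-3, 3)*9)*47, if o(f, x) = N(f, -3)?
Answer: 423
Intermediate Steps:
N(L, n) = -L/6 - n/6 (N(L, n) = -(L + n)/6 = -L/6 - n/6)
o(f, x) = ½ - f/6 (o(f, x) = -f/6 - ⅙*(-3) = -f/6 + ½ = ½ - f/6)
(o(-3, 3)*9)*47 = ((½ - ⅙*(-3))*9)*47 = ((½ + ½)*9)*47 = (1*9)*47 = 9*47 = 423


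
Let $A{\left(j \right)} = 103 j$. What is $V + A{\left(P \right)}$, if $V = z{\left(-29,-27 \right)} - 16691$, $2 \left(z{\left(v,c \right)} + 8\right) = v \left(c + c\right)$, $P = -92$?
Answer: $-25392$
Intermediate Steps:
$z{\left(v,c \right)} = -8 + c v$ ($z{\left(v,c \right)} = -8 + \frac{v \left(c + c\right)}{2} = -8 + \frac{v 2 c}{2} = -8 + \frac{2 c v}{2} = -8 + c v$)
$V = -15916$ ($V = \left(-8 - -783\right) - 16691 = \left(-8 + 783\right) - 16691 = 775 - 16691 = -15916$)
$V + A{\left(P \right)} = -15916 + 103 \left(-92\right) = -15916 - 9476 = -25392$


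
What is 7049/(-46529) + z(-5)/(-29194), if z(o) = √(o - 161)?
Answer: -1007/6647 - I*√166/29194 ≈ -0.1515 - 0.00044133*I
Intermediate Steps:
z(o) = √(-161 + o)
7049/(-46529) + z(-5)/(-29194) = 7049/(-46529) + √(-161 - 5)/(-29194) = 7049*(-1/46529) + √(-166)*(-1/29194) = -1007/6647 + (I*√166)*(-1/29194) = -1007/6647 - I*√166/29194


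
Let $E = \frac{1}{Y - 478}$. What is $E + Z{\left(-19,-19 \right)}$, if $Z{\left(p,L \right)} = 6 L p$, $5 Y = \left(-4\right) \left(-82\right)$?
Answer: $\frac{4466287}{2062} \approx 2166.0$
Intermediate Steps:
$Y = \frac{328}{5}$ ($Y = \frac{\left(-4\right) \left(-82\right)}{5} = \frac{1}{5} \cdot 328 = \frac{328}{5} \approx 65.6$)
$Z{\left(p,L \right)} = 6 L p$
$E = - \frac{5}{2062}$ ($E = \frac{1}{\frac{328}{5} - 478} = \frac{1}{- \frac{2062}{5}} = - \frac{5}{2062} \approx -0.0024248$)
$E + Z{\left(-19,-19 \right)} = - \frac{5}{2062} + 6 \left(-19\right) \left(-19\right) = - \frac{5}{2062} + 2166 = \frac{4466287}{2062}$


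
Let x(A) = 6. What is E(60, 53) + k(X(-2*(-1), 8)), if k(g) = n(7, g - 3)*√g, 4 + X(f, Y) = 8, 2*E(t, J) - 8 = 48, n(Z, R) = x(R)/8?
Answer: 59/2 ≈ 29.500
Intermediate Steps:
n(Z, R) = ¾ (n(Z, R) = 6/8 = 6*(⅛) = ¾)
E(t, J) = 28 (E(t, J) = 4 + (½)*48 = 4 + 24 = 28)
X(f, Y) = 4 (X(f, Y) = -4 + 8 = 4)
k(g) = 3*√g/4
E(60, 53) + k(X(-2*(-1), 8)) = 28 + 3*√4/4 = 28 + (¾)*2 = 28 + 3/2 = 59/2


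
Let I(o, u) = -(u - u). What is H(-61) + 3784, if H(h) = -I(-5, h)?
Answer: 3784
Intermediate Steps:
I(o, u) = 0 (I(o, u) = -1*0 = 0)
H(h) = 0 (H(h) = -1*0 = 0)
H(-61) + 3784 = 0 + 3784 = 3784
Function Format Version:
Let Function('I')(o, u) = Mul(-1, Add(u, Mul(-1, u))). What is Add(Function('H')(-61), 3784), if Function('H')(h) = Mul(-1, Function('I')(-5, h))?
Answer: 3784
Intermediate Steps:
Function('I')(o, u) = 0 (Function('I')(o, u) = Mul(-1, 0) = 0)
Function('H')(h) = 0 (Function('H')(h) = Mul(-1, 0) = 0)
Add(Function('H')(-61), 3784) = Add(0, 3784) = 3784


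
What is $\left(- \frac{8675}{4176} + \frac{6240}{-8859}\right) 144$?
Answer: $- \frac{34303355}{85637} \approx -400.57$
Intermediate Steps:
$\left(- \frac{8675}{4176} + \frac{6240}{-8859}\right) 144 = \left(\left(-8675\right) \frac{1}{4176} + 6240 \left(- \frac{1}{8859}\right)\right) 144 = \left(- \frac{8675}{4176} - \frac{2080}{2953}\right) 144 = \left(- \frac{34303355}{12331728}\right) 144 = - \frac{34303355}{85637}$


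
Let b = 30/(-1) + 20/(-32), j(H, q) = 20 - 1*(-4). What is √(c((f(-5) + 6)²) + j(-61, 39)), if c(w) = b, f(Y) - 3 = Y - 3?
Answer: I*√106/4 ≈ 2.5739*I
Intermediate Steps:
j(H, q) = 24 (j(H, q) = 20 + 4 = 24)
f(Y) = Y (f(Y) = 3 + (Y - 3) = 3 + (-3 + Y) = Y)
b = -245/8 (b = 30*(-1) + 20*(-1/32) = -30 - 5/8 = -245/8 ≈ -30.625)
c(w) = -245/8
√(c((f(-5) + 6)²) + j(-61, 39)) = √(-245/8 + 24) = √(-53/8) = I*√106/4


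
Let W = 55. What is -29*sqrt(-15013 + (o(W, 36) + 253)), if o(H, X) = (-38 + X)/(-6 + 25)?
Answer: -29*I*sqrt(5328398)/19 ≈ -3523.2*I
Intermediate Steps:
o(H, X) = -2 + X/19 (o(H, X) = (-38 + X)/19 = (-38 + X)*(1/19) = -2 + X/19)
-29*sqrt(-15013 + (o(W, 36) + 253)) = -29*sqrt(-15013 + ((-2 + (1/19)*36) + 253)) = -29*sqrt(-15013 + ((-2 + 36/19) + 253)) = -29*sqrt(-15013 + (-2/19 + 253)) = -29*sqrt(-15013 + 4805/19) = -29*I*sqrt(5328398)/19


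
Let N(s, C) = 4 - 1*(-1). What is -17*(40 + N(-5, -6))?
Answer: -765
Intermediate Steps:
N(s, C) = 5 (N(s, C) = 4 + 1 = 5)
-17*(40 + N(-5, -6)) = -17*(40 + 5) = -17*45 = -765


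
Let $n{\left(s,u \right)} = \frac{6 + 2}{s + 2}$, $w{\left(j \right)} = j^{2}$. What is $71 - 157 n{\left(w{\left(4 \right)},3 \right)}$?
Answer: $\frac{11}{9} \approx 1.2222$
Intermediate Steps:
$n{\left(s,u \right)} = \frac{8}{2 + s}$
$71 - 157 n{\left(w{\left(4 \right)},3 \right)} = 71 - 157 \frac{8}{2 + 4^{2}} = 71 - 157 \frac{8}{2 + 16} = 71 - 157 \cdot \frac{8}{18} = 71 - 157 \cdot 8 \cdot \frac{1}{18} = 71 - \frac{628}{9} = \frac{11}{9}$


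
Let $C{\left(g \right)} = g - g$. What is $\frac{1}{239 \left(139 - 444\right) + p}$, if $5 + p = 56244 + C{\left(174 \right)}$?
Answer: $- \frac{1}{16656} \approx -6.0038 \cdot 10^{-5}$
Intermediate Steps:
$C{\left(g \right)} = 0$
$p = 56239$ ($p = -5 + \left(56244 + 0\right) = -5 + 56244 = 56239$)
$\frac{1}{239 \left(139 - 444\right) + p} = \frac{1}{239 \left(139 - 444\right) + 56239} = \frac{1}{239 \left(-305\right) + 56239} = \frac{1}{-72895 + 56239} = \frac{1}{-16656} = - \frac{1}{16656}$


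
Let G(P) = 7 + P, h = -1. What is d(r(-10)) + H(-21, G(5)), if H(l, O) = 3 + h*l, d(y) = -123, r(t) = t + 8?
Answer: -99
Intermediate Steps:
r(t) = 8 + t
H(l, O) = 3 - l
d(r(-10)) + H(-21, G(5)) = -123 + (3 - 1*(-21)) = -123 + (3 + 21) = -123 + 24 = -99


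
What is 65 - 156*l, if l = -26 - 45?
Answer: 11141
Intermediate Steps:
l = -71
65 - 156*l = 65 - 156*(-71) = 65 + 11076 = 11141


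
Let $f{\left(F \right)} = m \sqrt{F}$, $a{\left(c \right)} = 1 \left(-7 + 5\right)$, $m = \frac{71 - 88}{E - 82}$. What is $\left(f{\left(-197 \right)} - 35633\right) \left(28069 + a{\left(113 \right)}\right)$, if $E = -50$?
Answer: $-1000111411 + \frac{477139 i \sqrt{197}}{132} \approx -1.0001 \cdot 10^{9} + 50735.0 i$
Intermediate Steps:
$m = \frac{17}{132}$ ($m = \frac{71 - 88}{-50 - 82} = - \frac{17}{-132} = \left(-17\right) \left(- \frac{1}{132}\right) = \frac{17}{132} \approx 0.12879$)
$a{\left(c \right)} = -2$ ($a{\left(c \right)} = 1 \left(-2\right) = -2$)
$f{\left(F \right)} = \frac{17 \sqrt{F}}{132}$
$\left(f{\left(-197 \right)} - 35633\right) \left(28069 + a{\left(113 \right)}\right) = \left(\frac{17 \sqrt{-197}}{132} - 35633\right) \left(28069 - 2\right) = \left(\frac{17 i \sqrt{197}}{132} - 35633\right) 28067 = \left(-35633 + \frac{17 i \sqrt{197}}{132}\right) 28067 = -1000111411 + \frac{477139 i \sqrt{197}}{132}$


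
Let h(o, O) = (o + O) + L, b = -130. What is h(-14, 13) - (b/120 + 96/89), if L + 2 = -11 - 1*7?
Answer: -22423/1068 ≈ -20.995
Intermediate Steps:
L = -20 (L = -2 + (-11 - 1*7) = -2 + (-11 - 7) = -2 - 18 = -20)
h(o, O) = -20 + O + o (h(o, O) = (o + O) - 20 = (O + o) - 20 = -20 + O + o)
h(-14, 13) - (b/120 + 96/89) = (-20 + 13 - 14) - (-130/120 + 96/89) = -21 - (-130*1/120 + 96*(1/89)) = -21 - (-13/12 + 96/89) = -21 - 1*(-5/1068) = -21 + 5/1068 = -22423/1068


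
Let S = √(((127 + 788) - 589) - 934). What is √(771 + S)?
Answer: √(771 + 4*I*√38) ≈ 27.77 + 0.444*I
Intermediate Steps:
S = 4*I*√38 (S = √((915 - 589) - 934) = √(326 - 934) = √(-608) = 4*I*√38 ≈ 24.658*I)
√(771 + S) = √(771 + 4*I*√38)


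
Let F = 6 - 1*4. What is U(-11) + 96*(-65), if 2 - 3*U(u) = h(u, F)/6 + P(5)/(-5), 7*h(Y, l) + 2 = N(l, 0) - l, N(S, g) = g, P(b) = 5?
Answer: -393055/63 ≈ -6239.0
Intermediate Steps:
F = 2 (F = 6 - 4 = 2)
h(Y, l) = -2/7 - l/7 (h(Y, l) = -2/7 + (0 - l)/7 = -2/7 + (-l)/7 = -2/7 - l/7)
U(u) = 65/63 (U(u) = ⅔ - ((-2/7 - ⅐*2)/6 + 5/(-5))/3 = ⅔ - ((-2/7 - 2/7)*(⅙) + 5*(-⅕))/3 = ⅔ - (-4/7*⅙ - 1)/3 = ⅔ - (-2/21 - 1)/3 = ⅔ - ⅓*(-23/21) = ⅔ + 23/63 = 65/63)
U(-11) + 96*(-65) = 65/63 + 96*(-65) = 65/63 - 6240 = -393055/63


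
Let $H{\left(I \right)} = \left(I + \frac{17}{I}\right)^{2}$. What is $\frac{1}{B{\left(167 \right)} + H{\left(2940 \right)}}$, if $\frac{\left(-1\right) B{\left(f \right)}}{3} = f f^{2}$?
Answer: $- \frac{8643600}{46059626717711} \approx -1.8766 \cdot 10^{-7}$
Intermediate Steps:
$B{\left(f \right)} = - 3 f^{3}$ ($B{\left(f \right)} = - 3 f f^{2} = - 3 f^{3}$)
$\frac{1}{B{\left(167 \right)} + H{\left(2940 \right)}} = \frac{1}{- 3 \cdot 167^{3} + \frac{\left(17 + 2940^{2}\right)^{2}}{8643600}} = \frac{1}{\left(-3\right) 4657463 + \frac{\left(17 + 8643600\right)^{2}}{8643600}} = \frac{1}{-13972389 + \frac{8643617^{2}}{8643600}} = \frac{1}{-13972389 + \frac{1}{8643600} \cdot 74712114842689} = \frac{1}{-13972389 + \frac{74712114842689}{8643600}} = \frac{1}{- \frac{46059626717711}{8643600}} = - \frac{8643600}{46059626717711}$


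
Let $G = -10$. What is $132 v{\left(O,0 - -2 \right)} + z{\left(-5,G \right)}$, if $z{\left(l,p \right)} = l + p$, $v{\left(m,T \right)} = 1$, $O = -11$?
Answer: $117$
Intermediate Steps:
$132 v{\left(O,0 - -2 \right)} + z{\left(-5,G \right)} = 132 \cdot 1 - 15 = 132 - 15 = 117$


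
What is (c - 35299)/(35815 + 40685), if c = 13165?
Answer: -217/750 ≈ -0.28933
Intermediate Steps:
(c - 35299)/(35815 + 40685) = (13165 - 35299)/(35815 + 40685) = -22134/76500 = -22134*1/76500 = -217/750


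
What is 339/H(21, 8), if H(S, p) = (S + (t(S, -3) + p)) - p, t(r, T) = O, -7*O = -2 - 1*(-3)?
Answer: 2373/146 ≈ 16.253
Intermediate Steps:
O = -1/7 (O = -(-2 - 1*(-3))/7 = -(-2 + 3)/7 = -1/7*1 = -1/7 ≈ -0.14286)
t(r, T) = -1/7
H(S, p) = -1/7 + S (H(S, p) = (S + (-1/7 + p)) - p = (-1/7 + S + p) - p = -1/7 + S)
339/H(21, 8) = 339/(-1/7 + 21) = 339/(146/7) = 339*(7/146) = 2373/146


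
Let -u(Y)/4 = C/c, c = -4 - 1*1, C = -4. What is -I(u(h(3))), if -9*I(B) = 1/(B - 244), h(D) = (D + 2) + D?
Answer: -5/11124 ≈ -0.00044948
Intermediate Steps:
h(D) = 2 + 2*D (h(D) = (2 + D) + D = 2 + 2*D)
c = -5 (c = -4 - 1 = -5)
u(Y) = -16/5 (u(Y) = -(-16)/(-5) = -(-16)*(-1)/5 = -4*4/5 = -16/5)
I(B) = -1/(9*(-244 + B)) (I(B) = -1/(9*(B - 244)) = -1/(9*(-244 + B)))
-I(u(h(3))) = -(-1)/(-2196 + 9*(-16/5)) = -(-1)/(-2196 - 144/5) = -(-1)/(-11124/5) = -(-1)*(-5)/11124 = -1*5/11124 = -5/11124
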